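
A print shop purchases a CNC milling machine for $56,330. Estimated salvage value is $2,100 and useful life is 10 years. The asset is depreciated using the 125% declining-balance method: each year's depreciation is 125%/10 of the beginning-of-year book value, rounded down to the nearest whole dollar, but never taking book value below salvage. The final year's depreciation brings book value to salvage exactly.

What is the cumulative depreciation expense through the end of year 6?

Depreciable base = $56,330 − $2,100 = $54,230.
Year 1: ⌊$56,330 × 125%/10⌋ = $7,041. Book value $49,289.
Year 2: ⌊$49,289 × 125%/10⌋ = $6,161. Book value $43,128.
Year 3: ⌊$43,128 × 125%/10⌋ = $5,391. Book value $37,737.
Year 4: ⌊$37,737 × 125%/10⌋ = $4,717. Book value $33,020.
Year 5: ⌊$33,020 × 125%/10⌋ = $4,127. Book value $28,893.
Year 6: ⌊$28,893 × 125%/10⌋ = $3,611. Book value $25,282.
Accumulated through year 6 = $56,330 − $25,282 = $31,048.

$31,048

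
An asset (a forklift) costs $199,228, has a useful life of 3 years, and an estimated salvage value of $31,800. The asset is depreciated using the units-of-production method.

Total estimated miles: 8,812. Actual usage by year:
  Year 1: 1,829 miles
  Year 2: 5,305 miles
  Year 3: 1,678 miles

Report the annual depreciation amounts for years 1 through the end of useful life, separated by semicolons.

Depreciable base = $199,228 − $31,800 = $167,428.
Rate = $167,428 / 8,812 miles = $19 per mile.
Year 1: 1,829 × $19 = $34,751. Book value $164,477.
Year 2: 5,305 × $19 = $100,795. Book value $63,682.
Year 3: 1,678 × $19 = $31,882. Book value $31,800.

$34,751; $100,795; $31,882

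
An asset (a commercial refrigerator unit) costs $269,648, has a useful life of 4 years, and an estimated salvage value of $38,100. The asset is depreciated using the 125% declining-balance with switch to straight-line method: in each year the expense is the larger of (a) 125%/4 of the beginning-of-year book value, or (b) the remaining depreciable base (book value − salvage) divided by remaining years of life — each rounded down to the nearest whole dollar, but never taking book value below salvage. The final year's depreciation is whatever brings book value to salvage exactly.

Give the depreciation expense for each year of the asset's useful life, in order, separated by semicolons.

Depreciable base = $269,648 − $38,100 = $231,548.
Year 1: DB = ⌊$269,648 × 125%/4⌋ = $84,265; SL = ⌊$231,548/4⌋ = $57,887 → take DB $84,265. Book value $185,383.
Year 2: DB = ⌊$185,383 × 125%/4⌋ = $57,932; SL = ⌊$147,283/3⌋ = $49,094 → take DB $57,932. Book value $127,451.
Year 3: DB = ⌊$127,451 × 125%/4⌋ = $39,828; SL = ⌊$89,351/2⌋ = $44,675 → take SL $44,675. Book value $82,776.
Year 4 (final): $82,776 − $38,100 = $44,676. Book value $38,100.

$84,265; $57,932; $44,675; $44,676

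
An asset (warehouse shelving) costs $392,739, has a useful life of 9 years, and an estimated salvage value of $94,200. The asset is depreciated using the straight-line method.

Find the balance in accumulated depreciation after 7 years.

Depreciable base = $392,739 − $94,200 = $298,539.
Annual expense = $298,539 / 9 = $33,171.
End of year 1: book value $359,568.
End of year 2: book value $326,397.
End of year 3: book value $293,226.
End of year 4: book value $260,055.
End of year 5: book value $226,884.
End of year 6: book value $193,713.
End of year 7: book value $160,542.
Accumulated through year 7 = $392,739 − $160,542 = $232,197.

$232,197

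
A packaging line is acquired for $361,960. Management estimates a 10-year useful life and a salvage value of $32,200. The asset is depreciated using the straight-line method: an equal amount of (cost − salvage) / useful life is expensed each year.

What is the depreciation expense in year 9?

Depreciable base = $361,960 − $32,200 = $329,760.
Annual expense = $329,760 / 10 = $32,976.

$32,976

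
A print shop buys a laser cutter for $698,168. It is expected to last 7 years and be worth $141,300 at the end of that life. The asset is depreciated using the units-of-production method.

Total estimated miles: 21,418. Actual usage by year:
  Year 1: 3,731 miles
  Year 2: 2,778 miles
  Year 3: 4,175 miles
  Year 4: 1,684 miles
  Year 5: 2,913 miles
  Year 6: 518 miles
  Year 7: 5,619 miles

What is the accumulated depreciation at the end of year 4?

$321,568

Depreciable base = $698,168 − $141,300 = $556,868.
Rate = $556,868 / 21,418 miles = $26 per mile.
Year 1: 3,731 × $26 = $97,006. Book value $601,162.
Year 2: 2,778 × $26 = $72,228. Book value $528,934.
Year 3: 4,175 × $26 = $108,550. Book value $420,384.
Year 4: 1,684 × $26 = $43,784. Book value $376,600.
Accumulated through year 4 = $698,168 − $376,600 = $321,568.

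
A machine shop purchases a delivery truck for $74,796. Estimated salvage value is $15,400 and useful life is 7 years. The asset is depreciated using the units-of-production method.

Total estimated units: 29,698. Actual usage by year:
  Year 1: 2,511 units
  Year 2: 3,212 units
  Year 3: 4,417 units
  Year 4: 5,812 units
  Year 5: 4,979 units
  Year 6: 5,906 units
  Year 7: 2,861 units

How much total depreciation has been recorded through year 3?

Depreciable base = $74,796 − $15,400 = $59,396.
Rate = $59,396 / 29,698 units = $2 per unit.
Year 1: 2,511 × $2 = $5,022. Book value $69,774.
Year 2: 3,212 × $2 = $6,424. Book value $63,350.
Year 3: 4,417 × $2 = $8,834. Book value $54,516.
Accumulated through year 3 = $74,796 − $54,516 = $20,280.

$20,280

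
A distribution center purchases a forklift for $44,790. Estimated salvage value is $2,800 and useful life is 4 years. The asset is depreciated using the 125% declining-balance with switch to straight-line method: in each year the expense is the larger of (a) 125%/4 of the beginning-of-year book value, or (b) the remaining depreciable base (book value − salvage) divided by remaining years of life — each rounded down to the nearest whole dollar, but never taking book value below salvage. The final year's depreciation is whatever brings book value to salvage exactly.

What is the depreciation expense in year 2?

Depreciable base = $44,790 − $2,800 = $41,990.
Year 1: DB = ⌊$44,790 × 125%/4⌋ = $13,996; SL = ⌊$41,990/4⌋ = $10,497 → take DB $13,996. Book value $30,794.
Year 2: DB = ⌊$30,794 × 125%/4⌋ = $9,623; SL = ⌊$27,994/3⌋ = $9,331 → take DB $9,623. Book value $21,171.

$9,623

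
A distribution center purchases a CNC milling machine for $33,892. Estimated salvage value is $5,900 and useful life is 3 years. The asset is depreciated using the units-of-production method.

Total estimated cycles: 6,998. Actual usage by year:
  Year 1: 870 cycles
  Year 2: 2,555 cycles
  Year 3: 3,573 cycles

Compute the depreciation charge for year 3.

Depreciable base = $33,892 − $5,900 = $27,992.
Rate = $27,992 / 6,998 cycles = $4 per cycle.
Year 1: 870 × $4 = $3,480. Book value $30,412.
Year 2: 2,555 × $4 = $10,220. Book value $20,192.
Year 3: 3,573 × $4 = $14,292. Book value $5,900.

$14,292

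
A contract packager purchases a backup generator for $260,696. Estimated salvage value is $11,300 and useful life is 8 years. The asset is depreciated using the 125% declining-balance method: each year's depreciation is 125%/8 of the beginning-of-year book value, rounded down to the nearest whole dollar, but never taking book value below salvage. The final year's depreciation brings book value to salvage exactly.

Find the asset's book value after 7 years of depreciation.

Depreciable base = $260,696 − $11,300 = $249,396.
Year 1: ⌊$260,696 × 125%/8⌋ = $40,733. Book value $219,963.
Year 2: ⌊$219,963 × 125%/8⌋ = $34,369. Book value $185,594.
Year 3: ⌊$185,594 × 125%/8⌋ = $28,999. Book value $156,595.
Year 4: ⌊$156,595 × 125%/8⌋ = $24,467. Book value $132,128.
Year 5: ⌊$132,128 × 125%/8⌋ = $20,645. Book value $111,483.
Year 6: ⌊$111,483 × 125%/8⌋ = $17,419. Book value $94,064.
Year 7: ⌊$94,064 × 125%/8⌋ = $14,697. Book value $79,367.

$79,367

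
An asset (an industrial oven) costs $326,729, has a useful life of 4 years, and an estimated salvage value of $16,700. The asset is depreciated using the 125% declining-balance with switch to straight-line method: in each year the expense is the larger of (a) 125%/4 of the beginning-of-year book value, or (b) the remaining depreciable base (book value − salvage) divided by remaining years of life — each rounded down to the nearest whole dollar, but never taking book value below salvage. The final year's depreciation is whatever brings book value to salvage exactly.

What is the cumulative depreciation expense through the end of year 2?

$172,297

Depreciable base = $326,729 − $16,700 = $310,029.
Year 1: DB = ⌊$326,729 × 125%/4⌋ = $102,102; SL = ⌊$310,029/4⌋ = $77,507 → take DB $102,102. Book value $224,627.
Year 2: DB = ⌊$224,627 × 125%/4⌋ = $70,195; SL = ⌊$207,927/3⌋ = $69,309 → take DB $70,195. Book value $154,432.
Accumulated through year 2 = $326,729 − $154,432 = $172,297.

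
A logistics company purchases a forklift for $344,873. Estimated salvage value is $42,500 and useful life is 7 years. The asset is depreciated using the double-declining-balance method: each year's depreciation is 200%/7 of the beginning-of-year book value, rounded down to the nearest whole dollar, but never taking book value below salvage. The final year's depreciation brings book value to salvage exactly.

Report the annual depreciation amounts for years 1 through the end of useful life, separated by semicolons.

$98,535; $70,382; $50,273; $35,909; $25,649; $18,321; $3,304

Depreciable base = $344,873 − $42,500 = $302,373.
Year 1: ⌊$344,873 × 200%/7⌋ = $98,535. Book value $246,338.
Year 2: ⌊$246,338 × 200%/7⌋ = $70,382. Book value $175,956.
Year 3: ⌊$175,956 × 200%/7⌋ = $50,273. Book value $125,683.
Year 4: ⌊$125,683 × 200%/7⌋ = $35,909. Book value $89,774.
Year 5: ⌊$89,774 × 200%/7⌋ = $25,649. Book value $64,125.
Year 6: ⌊$64,125 × 200%/7⌋ = $18,321. Book value $45,804.
Year 7 (final): $45,804 − $42,500 = $3,304. Book value $42,500.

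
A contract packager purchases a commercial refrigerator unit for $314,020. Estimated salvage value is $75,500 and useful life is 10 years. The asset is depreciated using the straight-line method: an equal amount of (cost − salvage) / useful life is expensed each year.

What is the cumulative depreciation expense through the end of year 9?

Depreciable base = $314,020 − $75,500 = $238,520.
Annual expense = $238,520 / 10 = $23,852.
End of year 1: book value $290,168.
End of year 2: book value $266,316.
End of year 3: book value $242,464.
End of year 4: book value $218,612.
End of year 5: book value $194,760.
End of year 6: book value $170,908.
End of year 7: book value $147,056.
End of year 8: book value $123,204.
End of year 9: book value $99,352.
Accumulated through year 9 = $314,020 − $99,352 = $214,668.

$214,668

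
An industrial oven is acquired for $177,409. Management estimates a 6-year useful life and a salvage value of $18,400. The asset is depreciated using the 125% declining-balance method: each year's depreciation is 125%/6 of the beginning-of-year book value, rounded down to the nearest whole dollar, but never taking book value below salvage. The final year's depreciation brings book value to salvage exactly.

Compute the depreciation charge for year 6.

$36,769

Depreciable base = $177,409 − $18,400 = $159,009.
Year 1: ⌊$177,409 × 125%/6⌋ = $36,960. Book value $140,449.
Year 2: ⌊$140,449 × 125%/6⌋ = $29,260. Book value $111,189.
Year 3: ⌊$111,189 × 125%/6⌋ = $23,164. Book value $88,025.
Year 4: ⌊$88,025 × 125%/6⌋ = $18,338. Book value $69,687.
Year 5: ⌊$69,687 × 125%/6⌋ = $14,518. Book value $55,169.
Year 6 (final): $55,169 − $18,400 = $36,769. Book value $18,400.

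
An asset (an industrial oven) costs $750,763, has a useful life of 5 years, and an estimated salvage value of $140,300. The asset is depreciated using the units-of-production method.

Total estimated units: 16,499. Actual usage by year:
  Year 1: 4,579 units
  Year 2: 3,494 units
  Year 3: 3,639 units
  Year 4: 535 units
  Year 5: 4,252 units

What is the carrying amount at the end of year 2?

$452,062

Depreciable base = $750,763 − $140,300 = $610,463.
Rate = $610,463 / 16,499 units = $37 per unit.
Year 1: 4,579 × $37 = $169,423. Book value $581,340.
Year 2: 3,494 × $37 = $129,278. Book value $452,062.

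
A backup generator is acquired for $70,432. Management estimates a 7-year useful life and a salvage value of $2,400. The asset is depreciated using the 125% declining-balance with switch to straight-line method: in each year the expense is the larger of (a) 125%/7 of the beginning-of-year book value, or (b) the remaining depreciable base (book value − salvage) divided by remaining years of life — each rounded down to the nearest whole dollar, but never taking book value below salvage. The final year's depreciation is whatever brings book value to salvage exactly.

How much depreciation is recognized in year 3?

Depreciable base = $70,432 − $2,400 = $68,032.
Year 1: DB = ⌊$70,432 × 125%/7⌋ = $12,577; SL = ⌊$68,032/7⌋ = $9,718 → take DB $12,577. Book value $57,855.
Year 2: DB = ⌊$57,855 × 125%/7⌋ = $10,331; SL = ⌊$55,455/6⌋ = $9,242 → take DB $10,331. Book value $47,524.
Year 3: DB = ⌊$47,524 × 125%/7⌋ = $8,486; SL = ⌊$45,124/5⌋ = $9,024 → take SL $9,024. Book value $38,500.

$9,024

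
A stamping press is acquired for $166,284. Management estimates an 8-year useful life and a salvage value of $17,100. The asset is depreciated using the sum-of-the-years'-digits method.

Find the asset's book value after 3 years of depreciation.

Depreciable base = $166,284 − $17,100 = $149,184.
Sum of the years' digits = 8+7+6+5+4+3+2+1 = 36.
Year 1: $149,184 × 8/36 = $33,152. Book value $133,132.
Year 2: $149,184 × 7/36 = $29,008. Book value $104,124.
Year 3: $149,184 × 6/36 = $24,864. Book value $79,260.

$79,260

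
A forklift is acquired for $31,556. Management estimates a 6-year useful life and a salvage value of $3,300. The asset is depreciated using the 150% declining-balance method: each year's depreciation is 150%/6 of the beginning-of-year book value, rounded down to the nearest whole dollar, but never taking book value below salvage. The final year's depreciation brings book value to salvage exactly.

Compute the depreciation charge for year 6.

Depreciable base = $31,556 − $3,300 = $28,256.
Year 1: ⌊$31,556 × 150%/6⌋ = $7,889. Book value $23,667.
Year 2: ⌊$23,667 × 150%/6⌋ = $5,916. Book value $17,751.
Year 3: ⌊$17,751 × 150%/6⌋ = $4,437. Book value $13,314.
Year 4: ⌊$13,314 × 150%/6⌋ = $3,328. Book value $9,986.
Year 5: ⌊$9,986 × 150%/6⌋ = $2,496. Book value $7,490.
Year 6 (final): $7,490 − $3,300 = $4,190. Book value $3,300.

$4,190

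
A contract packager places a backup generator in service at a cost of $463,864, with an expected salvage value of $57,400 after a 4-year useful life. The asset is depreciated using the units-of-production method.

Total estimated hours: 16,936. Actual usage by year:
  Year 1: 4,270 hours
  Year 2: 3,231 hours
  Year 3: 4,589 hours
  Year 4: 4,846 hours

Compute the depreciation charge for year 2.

$77,544

Depreciable base = $463,864 − $57,400 = $406,464.
Rate = $406,464 / 16,936 hours = $24 per hour.
Year 1: 4,270 × $24 = $102,480. Book value $361,384.
Year 2: 3,231 × $24 = $77,544. Book value $283,840.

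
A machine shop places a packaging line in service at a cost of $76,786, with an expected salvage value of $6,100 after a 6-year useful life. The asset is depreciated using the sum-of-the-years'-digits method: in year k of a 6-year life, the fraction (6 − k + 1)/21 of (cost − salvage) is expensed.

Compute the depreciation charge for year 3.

Depreciable base = $76,786 − $6,100 = $70,686.
Sum of the years' digits = 6+5+4+3+2+1 = 21.
Year 1: $70,686 × 6/21 = $20,196. Book value $56,590.
Year 2: $70,686 × 5/21 = $16,830. Book value $39,760.
Year 3: $70,686 × 4/21 = $13,464. Book value $26,296.

$13,464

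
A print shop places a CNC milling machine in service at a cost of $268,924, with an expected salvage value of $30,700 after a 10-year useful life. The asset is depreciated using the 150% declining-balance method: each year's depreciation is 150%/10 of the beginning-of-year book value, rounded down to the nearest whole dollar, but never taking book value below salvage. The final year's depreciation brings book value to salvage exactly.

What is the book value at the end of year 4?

$140,382

Depreciable base = $268,924 − $30,700 = $238,224.
Year 1: ⌊$268,924 × 150%/10⌋ = $40,338. Book value $228,586.
Year 2: ⌊$228,586 × 150%/10⌋ = $34,287. Book value $194,299.
Year 3: ⌊$194,299 × 150%/10⌋ = $29,144. Book value $165,155.
Year 4: ⌊$165,155 × 150%/10⌋ = $24,773. Book value $140,382.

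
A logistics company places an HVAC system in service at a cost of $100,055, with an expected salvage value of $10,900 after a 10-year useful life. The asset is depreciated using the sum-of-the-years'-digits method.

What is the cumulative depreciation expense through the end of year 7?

Depreciable base = $100,055 − $10,900 = $89,155.
Sum of the years' digits = 10+9+8+7+6+5+4+3+2+1 = 55.
Year 1: $89,155 × 10/55 = $16,210. Book value $83,845.
Year 2: $89,155 × 9/55 = $14,589. Book value $69,256.
Year 3: $89,155 × 8/55 = $12,968. Book value $56,288.
Year 4: $89,155 × 7/55 = $11,347. Book value $44,941.
Year 5: $89,155 × 6/55 = $9,726. Book value $35,215.
Year 6: $89,155 × 5/55 = $8,105. Book value $27,110.
Year 7: $89,155 × 4/55 = $6,484. Book value $20,626.
Accumulated through year 7 = $100,055 − $20,626 = $79,429.

$79,429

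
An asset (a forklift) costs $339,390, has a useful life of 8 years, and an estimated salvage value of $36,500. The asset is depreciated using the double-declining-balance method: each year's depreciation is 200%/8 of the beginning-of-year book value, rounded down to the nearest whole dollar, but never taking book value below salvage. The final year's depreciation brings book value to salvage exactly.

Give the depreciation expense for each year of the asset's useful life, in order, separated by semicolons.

Depreciable base = $339,390 − $36,500 = $302,890.
Year 1: ⌊$339,390 × 200%/8⌋ = $84,847. Book value $254,543.
Year 2: ⌊$254,543 × 200%/8⌋ = $63,635. Book value $190,908.
Year 3: ⌊$190,908 × 200%/8⌋ = $47,727. Book value $143,181.
Year 4: ⌊$143,181 × 200%/8⌋ = $35,795. Book value $107,386.
Year 5: ⌊$107,386 × 200%/8⌋ = $26,846. Book value $80,540.
Year 6: ⌊$80,540 × 200%/8⌋ = $20,135. Book value $60,405.
Year 7: ⌊$60,405 × 200%/8⌋ = $15,101. Book value $45,304.
Year 8 (final): $45,304 − $36,500 = $8,804. Book value $36,500.

$84,847; $63,635; $47,727; $35,795; $26,846; $20,135; $15,101; $8,804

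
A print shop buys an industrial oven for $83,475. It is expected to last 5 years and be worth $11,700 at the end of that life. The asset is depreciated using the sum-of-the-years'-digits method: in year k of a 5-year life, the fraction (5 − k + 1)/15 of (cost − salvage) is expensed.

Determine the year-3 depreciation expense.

Depreciable base = $83,475 − $11,700 = $71,775.
Sum of the years' digits = 5+4+3+2+1 = 15.
Year 1: $71,775 × 5/15 = $23,925. Book value $59,550.
Year 2: $71,775 × 4/15 = $19,140. Book value $40,410.
Year 3: $71,775 × 3/15 = $14,355. Book value $26,055.

$14,355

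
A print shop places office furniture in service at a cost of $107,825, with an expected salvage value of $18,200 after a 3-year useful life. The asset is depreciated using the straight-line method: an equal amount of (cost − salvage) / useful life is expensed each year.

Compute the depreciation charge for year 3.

$29,875

Depreciable base = $107,825 − $18,200 = $89,625.
Annual expense = $89,625 / 3 = $29,875.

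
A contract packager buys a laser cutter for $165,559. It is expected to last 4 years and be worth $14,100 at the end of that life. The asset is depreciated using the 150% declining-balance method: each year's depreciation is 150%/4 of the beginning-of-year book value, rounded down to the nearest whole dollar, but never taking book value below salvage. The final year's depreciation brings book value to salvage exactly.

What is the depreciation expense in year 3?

$24,252

Depreciable base = $165,559 − $14,100 = $151,459.
Year 1: ⌊$165,559 × 150%/4⌋ = $62,084. Book value $103,475.
Year 2: ⌊$103,475 × 150%/4⌋ = $38,803. Book value $64,672.
Year 3: ⌊$64,672 × 150%/4⌋ = $24,252. Book value $40,420.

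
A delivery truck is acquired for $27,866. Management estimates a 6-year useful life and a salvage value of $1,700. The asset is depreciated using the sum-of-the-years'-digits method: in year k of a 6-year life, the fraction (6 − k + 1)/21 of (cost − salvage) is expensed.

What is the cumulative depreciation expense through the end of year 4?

$22,428

Depreciable base = $27,866 − $1,700 = $26,166.
Sum of the years' digits = 6+5+4+3+2+1 = 21.
Year 1: $26,166 × 6/21 = $7,476. Book value $20,390.
Year 2: $26,166 × 5/21 = $6,230. Book value $14,160.
Year 3: $26,166 × 4/21 = $4,984. Book value $9,176.
Year 4: $26,166 × 3/21 = $3,738. Book value $5,438.
Accumulated through year 4 = $27,866 − $5,438 = $22,428.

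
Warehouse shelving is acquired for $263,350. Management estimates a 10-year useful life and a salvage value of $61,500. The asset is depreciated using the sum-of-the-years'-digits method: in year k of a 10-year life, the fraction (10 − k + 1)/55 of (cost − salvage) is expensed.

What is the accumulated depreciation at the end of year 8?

Depreciable base = $263,350 − $61,500 = $201,850.
Sum of the years' digits = 10+9+8+7+6+5+4+3+2+1 = 55.
Year 1: $201,850 × 10/55 = $36,700. Book value $226,650.
Year 2: $201,850 × 9/55 = $33,030. Book value $193,620.
Year 3: $201,850 × 8/55 = $29,360. Book value $164,260.
Year 4: $201,850 × 7/55 = $25,690. Book value $138,570.
Year 5: $201,850 × 6/55 = $22,020. Book value $116,550.
Year 6: $201,850 × 5/55 = $18,350. Book value $98,200.
Year 7: $201,850 × 4/55 = $14,680. Book value $83,520.
Year 8: $201,850 × 3/55 = $11,010. Book value $72,510.
Accumulated through year 8 = $263,350 − $72,510 = $190,840.

$190,840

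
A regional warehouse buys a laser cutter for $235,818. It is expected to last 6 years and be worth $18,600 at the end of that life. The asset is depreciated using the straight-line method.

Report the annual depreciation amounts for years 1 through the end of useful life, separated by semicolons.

$36,203; $36,203; $36,203; $36,203; $36,203; $36,203

Depreciable base = $235,818 − $18,600 = $217,218.
Annual expense = $217,218 / 6 = $36,203.
End of year 1: book value $199,615.
End of year 2: book value $163,412.
End of year 3: book value $127,209.
End of year 4: book value $91,006.
End of year 5: book value $54,803.
End of year 6: book value $18,600.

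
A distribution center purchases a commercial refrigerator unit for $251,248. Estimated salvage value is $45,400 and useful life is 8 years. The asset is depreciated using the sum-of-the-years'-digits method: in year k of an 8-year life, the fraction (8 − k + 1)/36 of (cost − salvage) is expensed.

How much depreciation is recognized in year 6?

$17,154

Depreciable base = $251,248 − $45,400 = $205,848.
Sum of the years' digits = 8+7+6+5+4+3+2+1 = 36.
Year 1: $205,848 × 8/36 = $45,744. Book value $205,504.
Year 2: $205,848 × 7/36 = $40,026. Book value $165,478.
Year 3: $205,848 × 6/36 = $34,308. Book value $131,170.
Year 4: $205,848 × 5/36 = $28,590. Book value $102,580.
Year 5: $205,848 × 4/36 = $22,872. Book value $79,708.
Year 6: $205,848 × 3/36 = $17,154. Book value $62,554.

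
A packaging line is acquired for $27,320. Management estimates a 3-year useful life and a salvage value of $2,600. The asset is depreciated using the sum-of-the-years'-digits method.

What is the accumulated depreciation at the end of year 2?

$20,600

Depreciable base = $27,320 − $2,600 = $24,720.
Sum of the years' digits = 3+2+1 = 6.
Year 1: $24,720 × 3/6 = $12,360. Book value $14,960.
Year 2: $24,720 × 2/6 = $8,240. Book value $6,720.
Accumulated through year 2 = $27,320 − $6,720 = $20,600.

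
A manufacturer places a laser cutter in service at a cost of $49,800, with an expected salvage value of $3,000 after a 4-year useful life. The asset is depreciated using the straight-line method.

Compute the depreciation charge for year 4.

$11,700

Depreciable base = $49,800 − $3,000 = $46,800.
Annual expense = $46,800 / 4 = $11,700.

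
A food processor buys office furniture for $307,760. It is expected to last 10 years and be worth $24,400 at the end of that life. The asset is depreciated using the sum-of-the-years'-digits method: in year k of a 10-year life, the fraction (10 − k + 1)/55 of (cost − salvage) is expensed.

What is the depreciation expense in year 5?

Depreciable base = $307,760 − $24,400 = $283,360.
Sum of the years' digits = 10+9+8+7+6+5+4+3+2+1 = 55.
Year 1: $283,360 × 10/55 = $51,520. Book value $256,240.
Year 2: $283,360 × 9/55 = $46,368. Book value $209,872.
Year 3: $283,360 × 8/55 = $41,216. Book value $168,656.
Year 4: $283,360 × 7/55 = $36,064. Book value $132,592.
Year 5: $283,360 × 6/55 = $30,912. Book value $101,680.

$30,912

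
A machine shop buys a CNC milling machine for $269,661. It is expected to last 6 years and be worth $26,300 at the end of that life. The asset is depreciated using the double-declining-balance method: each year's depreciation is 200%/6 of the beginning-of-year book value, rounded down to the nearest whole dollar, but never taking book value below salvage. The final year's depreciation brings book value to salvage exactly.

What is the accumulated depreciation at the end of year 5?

Depreciable base = $269,661 − $26,300 = $243,361.
Year 1: ⌊$269,661 × 200%/6⌋ = $89,887. Book value $179,774.
Year 2: ⌊$179,774 × 200%/6⌋ = $59,924. Book value $119,850.
Year 3: ⌊$119,850 × 200%/6⌋ = $39,950. Book value $79,900.
Year 4: ⌊$79,900 × 200%/6⌋ = $26,633. Book value $53,267.
Year 5: ⌊$53,267 × 200%/6⌋ = $17,755. Book value $35,512.
Accumulated through year 5 = $269,661 − $35,512 = $234,149.

$234,149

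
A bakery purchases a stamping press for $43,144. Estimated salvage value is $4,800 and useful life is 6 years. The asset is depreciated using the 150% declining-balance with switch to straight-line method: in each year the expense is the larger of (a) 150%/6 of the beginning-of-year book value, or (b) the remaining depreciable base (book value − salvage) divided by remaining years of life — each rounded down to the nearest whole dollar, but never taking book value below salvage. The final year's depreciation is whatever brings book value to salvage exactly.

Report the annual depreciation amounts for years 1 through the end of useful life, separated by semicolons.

Depreciable base = $43,144 − $4,800 = $38,344.
Year 1: DB = ⌊$43,144 × 150%/6⌋ = $10,786; SL = ⌊$38,344/6⌋ = $6,390 → take DB $10,786. Book value $32,358.
Year 2: DB = ⌊$32,358 × 150%/6⌋ = $8,089; SL = ⌊$27,558/5⌋ = $5,511 → take DB $8,089. Book value $24,269.
Year 3: DB = ⌊$24,269 × 150%/6⌋ = $6,067; SL = ⌊$19,469/4⌋ = $4,867 → take DB $6,067. Book value $18,202.
Year 4: DB = ⌊$18,202 × 150%/6⌋ = $4,550; SL = ⌊$13,402/3⌋ = $4,467 → take DB $4,550. Book value $13,652.
Year 5: DB = ⌊$13,652 × 150%/6⌋ = $3,413; SL = ⌊$8,852/2⌋ = $4,426 → take SL $4,426. Book value $9,226.
Year 6 (final): $9,226 − $4,800 = $4,426. Book value $4,800.

$10,786; $8,089; $6,067; $4,550; $4,426; $4,426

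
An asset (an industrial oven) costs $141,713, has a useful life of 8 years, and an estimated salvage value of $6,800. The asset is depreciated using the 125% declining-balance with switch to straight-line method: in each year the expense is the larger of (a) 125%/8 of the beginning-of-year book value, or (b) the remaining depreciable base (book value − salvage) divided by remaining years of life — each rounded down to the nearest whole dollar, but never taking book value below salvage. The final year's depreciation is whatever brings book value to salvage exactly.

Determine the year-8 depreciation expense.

$15,666

Depreciable base = $141,713 − $6,800 = $134,913.
Year 1: DB = ⌊$141,713 × 125%/8⌋ = $22,142; SL = ⌊$134,913/8⌋ = $16,864 → take DB $22,142. Book value $119,571.
Year 2: DB = ⌊$119,571 × 125%/8⌋ = $18,682; SL = ⌊$112,771/7⌋ = $16,110 → take DB $18,682. Book value $100,889.
Year 3: DB = ⌊$100,889 × 125%/8⌋ = $15,763; SL = ⌊$94,089/6⌋ = $15,681 → take DB $15,763. Book value $85,126.
Year 4: DB = ⌊$85,126 × 125%/8⌋ = $13,300; SL = ⌊$78,326/5⌋ = $15,665 → take SL $15,665. Book value $69,461.
Year 5: DB = ⌊$69,461 × 125%/8⌋ = $10,853; SL = ⌊$62,661/4⌋ = $15,665 → take SL $15,665. Book value $53,796.
Year 6: DB = ⌊$53,796 × 125%/8⌋ = $8,405; SL = ⌊$46,996/3⌋ = $15,665 → take SL $15,665. Book value $38,131.
Year 7: DB = ⌊$38,131 × 125%/8⌋ = $5,957; SL = ⌊$31,331/2⌋ = $15,665 → take SL $15,665. Book value $22,466.
Year 8 (final): $22,466 − $6,800 = $15,666. Book value $6,800.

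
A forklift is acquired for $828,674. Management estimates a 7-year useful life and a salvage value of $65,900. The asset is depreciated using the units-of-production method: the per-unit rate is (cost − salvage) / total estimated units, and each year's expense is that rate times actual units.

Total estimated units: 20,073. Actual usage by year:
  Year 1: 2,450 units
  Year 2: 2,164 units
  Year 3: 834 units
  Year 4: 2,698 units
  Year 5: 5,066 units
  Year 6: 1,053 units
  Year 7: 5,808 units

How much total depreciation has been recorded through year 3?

$207,024

Depreciable base = $828,674 − $65,900 = $762,774.
Rate = $762,774 / 20,073 units = $38 per unit.
Year 1: 2,450 × $38 = $93,100. Book value $735,574.
Year 2: 2,164 × $38 = $82,232. Book value $653,342.
Year 3: 834 × $38 = $31,692. Book value $621,650.
Accumulated through year 3 = $828,674 − $621,650 = $207,024.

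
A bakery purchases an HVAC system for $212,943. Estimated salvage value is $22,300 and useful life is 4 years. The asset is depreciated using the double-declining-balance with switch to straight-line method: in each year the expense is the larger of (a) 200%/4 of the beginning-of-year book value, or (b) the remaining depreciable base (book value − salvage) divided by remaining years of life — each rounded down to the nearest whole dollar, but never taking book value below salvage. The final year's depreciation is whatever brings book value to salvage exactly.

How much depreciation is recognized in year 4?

$4,318

Depreciable base = $212,943 − $22,300 = $190,643.
Year 1: DB = ⌊$212,943 × 200%/4⌋ = $106,471; SL = ⌊$190,643/4⌋ = $47,660 → take DB $106,471. Book value $106,472.
Year 2: DB = ⌊$106,472 × 200%/4⌋ = $53,236; SL = ⌊$84,172/3⌋ = $28,057 → take DB $53,236. Book value $53,236.
Year 3: DB = ⌊$53,236 × 200%/4⌋ = $26,618; SL = ⌊$30,936/2⌋ = $15,468 → take DB $26,618. Book value $26,618.
Year 4 (final): $26,618 − $22,300 = $4,318. Book value $22,300.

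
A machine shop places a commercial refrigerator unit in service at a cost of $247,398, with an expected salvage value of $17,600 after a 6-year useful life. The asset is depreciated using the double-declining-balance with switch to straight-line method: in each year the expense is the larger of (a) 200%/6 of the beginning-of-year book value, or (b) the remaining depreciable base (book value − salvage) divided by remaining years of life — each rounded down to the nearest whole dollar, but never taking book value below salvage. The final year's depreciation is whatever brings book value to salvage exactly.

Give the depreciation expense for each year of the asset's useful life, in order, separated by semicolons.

$82,466; $54,977; $36,651; $24,434; $16,290; $14,980

Depreciable base = $247,398 − $17,600 = $229,798.
Year 1: DB = ⌊$247,398 × 200%/6⌋ = $82,466; SL = ⌊$229,798/6⌋ = $38,299 → take DB $82,466. Book value $164,932.
Year 2: DB = ⌊$164,932 × 200%/6⌋ = $54,977; SL = ⌊$147,332/5⌋ = $29,466 → take DB $54,977. Book value $109,955.
Year 3: DB = ⌊$109,955 × 200%/6⌋ = $36,651; SL = ⌊$92,355/4⌋ = $23,088 → take DB $36,651. Book value $73,304.
Year 4: DB = ⌊$73,304 × 200%/6⌋ = $24,434; SL = ⌊$55,704/3⌋ = $18,568 → take DB $24,434. Book value $48,870.
Year 5: DB = ⌊$48,870 × 200%/6⌋ = $16,290; SL = ⌊$31,270/2⌋ = $15,635 → take DB $16,290. Book value $32,580.
Year 6 (final): $32,580 − $17,600 = $14,980. Book value $17,600.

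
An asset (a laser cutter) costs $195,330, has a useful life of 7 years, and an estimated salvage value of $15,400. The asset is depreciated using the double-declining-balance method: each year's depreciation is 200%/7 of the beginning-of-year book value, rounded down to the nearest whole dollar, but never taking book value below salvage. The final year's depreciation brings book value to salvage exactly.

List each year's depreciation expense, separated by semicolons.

$55,808; $39,863; $28,474; $20,338; $14,527; $10,377; $10,543

Depreciable base = $195,330 − $15,400 = $179,930.
Year 1: ⌊$195,330 × 200%/7⌋ = $55,808. Book value $139,522.
Year 2: ⌊$139,522 × 200%/7⌋ = $39,863. Book value $99,659.
Year 3: ⌊$99,659 × 200%/7⌋ = $28,474. Book value $71,185.
Year 4: ⌊$71,185 × 200%/7⌋ = $20,338. Book value $50,847.
Year 5: ⌊$50,847 × 200%/7⌋ = $14,527. Book value $36,320.
Year 6: ⌊$36,320 × 200%/7⌋ = $10,377. Book value $25,943.
Year 7 (final): $25,943 − $15,400 = $10,543. Book value $15,400.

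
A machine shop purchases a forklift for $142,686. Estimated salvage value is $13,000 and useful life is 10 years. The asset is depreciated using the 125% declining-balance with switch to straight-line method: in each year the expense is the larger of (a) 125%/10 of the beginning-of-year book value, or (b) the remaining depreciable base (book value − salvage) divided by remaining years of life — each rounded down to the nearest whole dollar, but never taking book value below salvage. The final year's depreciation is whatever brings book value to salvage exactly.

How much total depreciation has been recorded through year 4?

$59,044

Depreciable base = $142,686 − $13,000 = $129,686.
Year 1: DB = ⌊$142,686 × 125%/10⌋ = $17,835; SL = ⌊$129,686/10⌋ = $12,968 → take DB $17,835. Book value $124,851.
Year 2: DB = ⌊$124,851 × 125%/10⌋ = $15,606; SL = ⌊$111,851/9⌋ = $12,427 → take DB $15,606. Book value $109,245.
Year 3: DB = ⌊$109,245 × 125%/10⌋ = $13,655; SL = ⌊$96,245/8⌋ = $12,030 → take DB $13,655. Book value $95,590.
Year 4: DB = ⌊$95,590 × 125%/10⌋ = $11,948; SL = ⌊$82,590/7⌋ = $11,798 → take DB $11,948. Book value $83,642.
Accumulated through year 4 = $142,686 − $83,642 = $59,044.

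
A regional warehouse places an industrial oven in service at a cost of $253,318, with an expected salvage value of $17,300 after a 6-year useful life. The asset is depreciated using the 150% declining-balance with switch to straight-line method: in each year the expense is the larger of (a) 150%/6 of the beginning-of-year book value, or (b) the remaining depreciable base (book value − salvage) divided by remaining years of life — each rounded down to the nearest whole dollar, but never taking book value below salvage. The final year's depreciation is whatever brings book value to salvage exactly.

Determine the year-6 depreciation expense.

Depreciable base = $253,318 − $17,300 = $236,018.
Year 1: DB = ⌊$253,318 × 150%/6⌋ = $63,329; SL = ⌊$236,018/6⌋ = $39,336 → take DB $63,329. Book value $189,989.
Year 2: DB = ⌊$189,989 × 150%/6⌋ = $47,497; SL = ⌊$172,689/5⌋ = $34,537 → take DB $47,497. Book value $142,492.
Year 3: DB = ⌊$142,492 × 150%/6⌋ = $35,623; SL = ⌊$125,192/4⌋ = $31,298 → take DB $35,623. Book value $106,869.
Year 4: DB = ⌊$106,869 × 150%/6⌋ = $26,717; SL = ⌊$89,569/3⌋ = $29,856 → take SL $29,856. Book value $77,013.
Year 5: DB = ⌊$77,013 × 150%/6⌋ = $19,253; SL = ⌊$59,713/2⌋ = $29,856 → take SL $29,856. Book value $47,157.
Year 6 (final): $47,157 − $17,300 = $29,857. Book value $17,300.

$29,857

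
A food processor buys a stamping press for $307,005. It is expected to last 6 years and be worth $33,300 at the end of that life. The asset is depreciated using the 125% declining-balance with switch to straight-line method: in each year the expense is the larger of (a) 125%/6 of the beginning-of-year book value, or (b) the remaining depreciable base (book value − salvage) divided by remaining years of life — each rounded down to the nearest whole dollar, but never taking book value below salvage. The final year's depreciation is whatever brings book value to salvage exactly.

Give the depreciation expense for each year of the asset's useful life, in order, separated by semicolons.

Depreciable base = $307,005 − $33,300 = $273,705.
Year 1: DB = ⌊$307,005 × 125%/6⌋ = $63,959; SL = ⌊$273,705/6⌋ = $45,617 → take DB $63,959. Book value $243,046.
Year 2: DB = ⌊$243,046 × 125%/6⌋ = $50,634; SL = ⌊$209,746/5⌋ = $41,949 → take DB $50,634. Book value $192,412.
Year 3: DB = ⌊$192,412 × 125%/6⌋ = $40,085; SL = ⌊$159,112/4⌋ = $39,778 → take DB $40,085. Book value $152,327.
Year 4: DB = ⌊$152,327 × 125%/6⌋ = $31,734; SL = ⌊$119,027/3⌋ = $39,675 → take SL $39,675. Book value $112,652.
Year 5: DB = ⌊$112,652 × 125%/6⌋ = $23,469; SL = ⌊$79,352/2⌋ = $39,676 → take SL $39,676. Book value $72,976.
Year 6 (final): $72,976 − $33,300 = $39,676. Book value $33,300.

$63,959; $50,634; $40,085; $39,675; $39,676; $39,676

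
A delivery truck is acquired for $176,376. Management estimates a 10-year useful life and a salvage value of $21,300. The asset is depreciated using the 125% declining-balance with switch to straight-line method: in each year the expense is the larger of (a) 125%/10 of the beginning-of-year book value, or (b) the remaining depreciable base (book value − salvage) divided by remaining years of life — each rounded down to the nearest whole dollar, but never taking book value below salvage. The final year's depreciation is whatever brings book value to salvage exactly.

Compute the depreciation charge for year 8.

Depreciable base = $176,376 − $21,300 = $155,076.
Year 1: DB = ⌊$176,376 × 125%/10⌋ = $22,047; SL = ⌊$155,076/10⌋ = $15,507 → take DB $22,047. Book value $154,329.
Year 2: DB = ⌊$154,329 × 125%/10⌋ = $19,291; SL = ⌊$133,029/9⌋ = $14,781 → take DB $19,291. Book value $135,038.
Year 3: DB = ⌊$135,038 × 125%/10⌋ = $16,879; SL = ⌊$113,738/8⌋ = $14,217 → take DB $16,879. Book value $118,159.
Year 4: DB = ⌊$118,159 × 125%/10⌋ = $14,769; SL = ⌊$96,859/7⌋ = $13,837 → take DB $14,769. Book value $103,390.
Year 5: DB = ⌊$103,390 × 125%/10⌋ = $12,923; SL = ⌊$82,090/6⌋ = $13,681 → take SL $13,681. Book value $89,709.
Year 6: DB = ⌊$89,709 × 125%/10⌋ = $11,213; SL = ⌊$68,409/5⌋ = $13,681 → take SL $13,681. Book value $76,028.
Year 7: DB = ⌊$76,028 × 125%/10⌋ = $9,503; SL = ⌊$54,728/4⌋ = $13,682 → take SL $13,682. Book value $62,346.
Year 8: DB = ⌊$62,346 × 125%/10⌋ = $7,793; SL = ⌊$41,046/3⌋ = $13,682 → take SL $13,682. Book value $48,664.

$13,682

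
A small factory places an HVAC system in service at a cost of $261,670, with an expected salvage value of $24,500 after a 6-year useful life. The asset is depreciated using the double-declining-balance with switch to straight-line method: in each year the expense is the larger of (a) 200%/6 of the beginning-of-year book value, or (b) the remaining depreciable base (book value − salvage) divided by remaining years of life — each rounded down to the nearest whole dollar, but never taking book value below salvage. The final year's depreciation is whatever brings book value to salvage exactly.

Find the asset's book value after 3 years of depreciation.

$77,532

Depreciable base = $261,670 − $24,500 = $237,170.
Year 1: DB = ⌊$261,670 × 200%/6⌋ = $87,223; SL = ⌊$237,170/6⌋ = $39,528 → take DB $87,223. Book value $174,447.
Year 2: DB = ⌊$174,447 × 200%/6⌋ = $58,149; SL = ⌊$149,947/5⌋ = $29,989 → take DB $58,149. Book value $116,298.
Year 3: DB = ⌊$116,298 × 200%/6⌋ = $38,766; SL = ⌊$91,798/4⌋ = $22,949 → take DB $38,766. Book value $77,532.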